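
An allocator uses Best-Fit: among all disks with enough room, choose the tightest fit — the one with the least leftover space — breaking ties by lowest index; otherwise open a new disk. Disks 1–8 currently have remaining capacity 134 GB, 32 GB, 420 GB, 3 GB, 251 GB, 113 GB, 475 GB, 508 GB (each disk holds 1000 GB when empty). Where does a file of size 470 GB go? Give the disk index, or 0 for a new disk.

Disks with room: disk 7 (475 GB), disk 8 (508 GB).
Tightest fit is disk 7 with 475 GB free.

7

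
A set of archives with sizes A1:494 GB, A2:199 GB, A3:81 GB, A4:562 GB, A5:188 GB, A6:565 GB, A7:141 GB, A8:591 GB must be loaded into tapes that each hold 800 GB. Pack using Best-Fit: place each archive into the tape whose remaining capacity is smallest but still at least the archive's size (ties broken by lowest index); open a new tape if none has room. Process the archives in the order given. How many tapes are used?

4

A1 (494 GB) → tape 1 (remaining 306 GB)
A2 (199 GB) → tape 1 (remaining 107 GB)
A3 (81 GB) → tape 1 (remaining 26 GB)
A4 (562 GB) → tape 2 (remaining 238 GB)
A5 (188 GB) → tape 2 (remaining 50 GB)
A6 (565 GB) → tape 3 (remaining 235 GB)
A7 (141 GB) → tape 3 (remaining 94 GB)
A8 (591 GB) → tape 4 (remaining 209 GB)
Final tapes: [494,199,81] [562,188] [565,141] [591].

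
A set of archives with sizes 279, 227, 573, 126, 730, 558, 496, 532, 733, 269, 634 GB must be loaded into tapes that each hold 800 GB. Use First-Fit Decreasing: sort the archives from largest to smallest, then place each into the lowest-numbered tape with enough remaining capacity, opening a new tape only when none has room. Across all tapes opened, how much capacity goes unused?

1243

Sorted descending: 733, 730, 634, 573, 558, 532, 496, 279, 269, 227, 126.
733 GB → tape 1 (remaining 67 GB)
730 GB → tape 2 (remaining 70 GB)
634 GB → tape 3 (remaining 166 GB)
573 GB → tape 4 (remaining 227 GB)
558 GB → tape 5 (remaining 242 GB)
532 GB → tape 6 (remaining 268 GB)
496 GB → tape 7 (remaining 304 GB)
279 GB → tape 7 (remaining 25 GB)
269 GB → tape 8 (remaining 531 GB)
227 GB → tape 4 (remaining 0 GB)
126 GB → tape 3 (remaining 40 GB)
8 tapes × 800 GB = 6400 GB; used 5157 GB; unused 1243 GB.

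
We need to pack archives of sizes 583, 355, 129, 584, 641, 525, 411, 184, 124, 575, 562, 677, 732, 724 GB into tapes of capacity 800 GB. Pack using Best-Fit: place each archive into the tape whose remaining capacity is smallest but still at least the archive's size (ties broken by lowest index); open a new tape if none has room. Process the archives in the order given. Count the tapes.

10 tapes

Put 583 GB in tape 1; 217 GB remain.
Put 355 GB in tape 2; 445 GB remain.
Put 129 GB in tape 1; 88 GB remain.
Put 584 GB in tape 3; 216 GB remain.
Put 641 GB in tape 4; 159 GB remain.
Put 525 GB in tape 5; 275 GB remain.
Put 411 GB in tape 2; 34 GB remain.
Put 184 GB in tape 3; 32 GB remain.
Put 124 GB in tape 4; 35 GB remain.
Put 575 GB in tape 6; 225 GB remain.
Put 562 GB in tape 7; 238 GB remain.
Put 677 GB in tape 8; 123 GB remain.
Put 732 GB in tape 9; 68 GB remain.
Put 724 GB in tape 10; 76 GB remain.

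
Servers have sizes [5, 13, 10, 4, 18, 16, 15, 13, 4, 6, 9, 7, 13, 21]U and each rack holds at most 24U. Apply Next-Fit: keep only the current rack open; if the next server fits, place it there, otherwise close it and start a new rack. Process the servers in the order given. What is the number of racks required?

9

5U → rack 1 (remaining 19U)
13U → rack 1 (remaining 6U)
10U → rack 2 (remaining 14U)
4U → rack 2 (remaining 10U)
18U → rack 3 (remaining 6U)
16U → rack 4 (remaining 8U)
15U → rack 5 (remaining 9U)
13U → rack 6 (remaining 11U)
4U → rack 6 (remaining 7U)
6U → rack 6 (remaining 1U)
9U → rack 7 (remaining 15U)
7U → rack 7 (remaining 8U)
13U → rack 8 (remaining 11U)
21U → rack 9 (remaining 3U)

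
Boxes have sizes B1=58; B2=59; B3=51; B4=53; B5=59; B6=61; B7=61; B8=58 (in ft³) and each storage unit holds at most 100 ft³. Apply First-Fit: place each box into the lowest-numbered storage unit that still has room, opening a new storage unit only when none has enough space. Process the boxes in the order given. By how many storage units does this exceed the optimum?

First-Fit: [58] [59] [51] [53] [59] [61] [61] [58] → 8 storage units.
8 boxes exceed 50 ft³ (half the capacity), and no two of those can share a storage unit, so at least 8 storage units are needed.
So 8 is already optimal.

0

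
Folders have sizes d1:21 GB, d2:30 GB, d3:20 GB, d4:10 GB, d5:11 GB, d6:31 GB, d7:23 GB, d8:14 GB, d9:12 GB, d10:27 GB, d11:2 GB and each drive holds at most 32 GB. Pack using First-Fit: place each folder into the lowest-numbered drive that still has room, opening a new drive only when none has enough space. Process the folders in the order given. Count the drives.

d1 (21 GB) → drive 1 (remaining 11 GB)
d2 (30 GB) → drive 2 (remaining 2 GB)
d3 (20 GB) → drive 3 (remaining 12 GB)
d4 (10 GB) → drive 1 (remaining 1 GB)
d5 (11 GB) → drive 3 (remaining 1 GB)
d6 (31 GB) → drive 4 (remaining 1 GB)
d7 (23 GB) → drive 5 (remaining 9 GB)
d8 (14 GB) → drive 6 (remaining 18 GB)
d9 (12 GB) → drive 6 (remaining 6 GB)
d10 (27 GB) → drive 7 (remaining 5 GB)
d11 (2 GB) → drive 2 (remaining 0 GB)
Final drives: [21,10] [30,2] [20,11] [31] [23] [14,12] [27].

7 drives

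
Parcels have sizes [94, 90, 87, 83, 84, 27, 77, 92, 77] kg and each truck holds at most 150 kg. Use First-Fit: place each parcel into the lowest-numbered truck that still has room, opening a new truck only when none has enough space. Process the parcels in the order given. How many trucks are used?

Put 94 kg in truck 1; 56 kg remain.
Put 90 kg in truck 2; 60 kg remain.
Put 87 kg in truck 3; 63 kg remain.
Put 83 kg in truck 4; 67 kg remain.
Put 84 kg in truck 5; 66 kg remain.
Put 27 kg in truck 1; 29 kg remain.
Put 77 kg in truck 6; 73 kg remain.
Put 92 kg in truck 7; 58 kg remain.
Put 77 kg in truck 8; 73 kg remain.

8 trucks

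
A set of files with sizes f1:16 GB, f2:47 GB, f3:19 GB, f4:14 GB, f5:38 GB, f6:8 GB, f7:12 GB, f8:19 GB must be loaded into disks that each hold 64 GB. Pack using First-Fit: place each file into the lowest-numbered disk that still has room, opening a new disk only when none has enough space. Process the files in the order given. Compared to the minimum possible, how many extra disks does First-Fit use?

First-Fit: [16,47] [19,14,8,12] [38,19] → 3 disks.
Total size 173 GB; any packing needs at least ⌈173/64⌉ = 3 disks.
So 3 is already optimal.

0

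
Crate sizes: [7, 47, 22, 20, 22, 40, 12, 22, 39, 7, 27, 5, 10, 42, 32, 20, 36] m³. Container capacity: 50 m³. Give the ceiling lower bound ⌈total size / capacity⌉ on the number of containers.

9

Total size = 7 + 47 + 22 + 20 + 22 + 40 + 12 + 22 + 39 + 7 + 27 + 5 + 10 + 42 + 32 + 20 + 36 = 410 m³.
⌈410 / 50⌉ = 9.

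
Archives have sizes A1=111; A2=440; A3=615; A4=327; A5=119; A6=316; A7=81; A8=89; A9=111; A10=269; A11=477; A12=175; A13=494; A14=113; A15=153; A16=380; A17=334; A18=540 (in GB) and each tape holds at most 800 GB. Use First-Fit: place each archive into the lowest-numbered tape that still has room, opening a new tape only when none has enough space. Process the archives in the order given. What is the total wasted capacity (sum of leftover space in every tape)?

1256

Put A1 (111 GB) in tape 1; 689 GB remain.
Put A2 (440 GB) in tape 1; 249 GB remain.
Put A3 (615 GB) in tape 2; 185 GB remain.
Put A4 (327 GB) in tape 3; 473 GB remain.
Put A5 (119 GB) in tape 1; 130 GB remain.
Put A6 (316 GB) in tape 3; 157 GB remain.
Put A7 (81 GB) in tape 1; 49 GB remain.
Put A8 (89 GB) in tape 2; 96 GB remain.
Put A9 (111 GB) in tape 3; 46 GB remain.
Put A10 (269 GB) in tape 4; 531 GB remain.
Put A11 (477 GB) in tape 4; 54 GB remain.
Put A12 (175 GB) in tape 5; 625 GB remain.
Put A13 (494 GB) in tape 5; 131 GB remain.
Put A14 (113 GB) in tape 5; 18 GB remain.
Put A15 (153 GB) in tape 6; 647 GB remain.
Put A16 (380 GB) in tape 6; 267 GB remain.
Put A17 (334 GB) in tape 7; 466 GB remain.
Put A18 (540 GB) in tape 8; 260 GB remain.
8 tapes × 800 GB = 6400 GB; used 5144 GB; unused 1256 GB.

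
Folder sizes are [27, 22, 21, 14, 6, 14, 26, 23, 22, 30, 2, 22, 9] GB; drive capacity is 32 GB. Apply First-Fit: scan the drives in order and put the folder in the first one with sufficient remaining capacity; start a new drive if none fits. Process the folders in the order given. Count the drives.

27 GB → drive 1 (remaining 5 GB)
22 GB → drive 2 (remaining 10 GB)
21 GB → drive 3 (remaining 11 GB)
14 GB → drive 4 (remaining 18 GB)
6 GB → drive 2 (remaining 4 GB)
14 GB → drive 4 (remaining 4 GB)
26 GB → drive 5 (remaining 6 GB)
23 GB → drive 6 (remaining 9 GB)
22 GB → drive 7 (remaining 10 GB)
30 GB → drive 8 (remaining 2 GB)
2 GB → drive 1 (remaining 3 GB)
22 GB → drive 9 (remaining 10 GB)
9 GB → drive 3 (remaining 2 GB)
Final drives: [27,2] [22,6] [21,9] [14,14] [26] [23] [22] [30] [22].

9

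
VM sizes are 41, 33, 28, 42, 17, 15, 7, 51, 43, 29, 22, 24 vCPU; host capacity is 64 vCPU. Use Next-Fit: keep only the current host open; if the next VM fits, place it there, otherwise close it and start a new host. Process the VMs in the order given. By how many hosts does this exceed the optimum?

Next-Fit: [41] [33,28] [42,17] [15,7] [51] [43] [29,22] [24] → 8 hosts.
Total size 352 vCPU; any packing needs at least ⌈352/64⌉ = 6 hosts.
An optimal packing achieves that bound: [51,7] [43,17] [42,22] [41,15] [33,29] [28,24] → 6 hosts.
Excess: 8 − 6 = 2.

2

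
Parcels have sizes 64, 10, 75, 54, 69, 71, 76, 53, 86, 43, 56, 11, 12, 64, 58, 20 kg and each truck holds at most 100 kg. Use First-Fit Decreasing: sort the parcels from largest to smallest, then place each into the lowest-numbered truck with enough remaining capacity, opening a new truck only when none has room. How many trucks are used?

11

Sorted descending: 86, 76, 75, 71, 69, 64, 64, 58, 56, 54, 53, 43, 20, 12, 11, 10.
Put 86 kg in truck 1; 14 kg remain.
Put 76 kg in truck 2; 24 kg remain.
Put 75 kg in truck 3; 25 kg remain.
Put 71 kg in truck 4; 29 kg remain.
Put 69 kg in truck 5; 31 kg remain.
Put 64 kg in truck 6; 36 kg remain.
Put 64 kg in truck 7; 36 kg remain.
Put 58 kg in truck 8; 42 kg remain.
Put 56 kg in truck 9; 44 kg remain.
Put 54 kg in truck 10; 46 kg remain.
Put 53 kg in truck 11; 47 kg remain.
Put 43 kg in truck 9; 1 kg remain.
Put 20 kg in truck 2; 4 kg remain.
Put 12 kg in truck 1; 2 kg remain.
Put 11 kg in truck 3; 14 kg remain.
Put 10 kg in truck 3; 4 kg remain.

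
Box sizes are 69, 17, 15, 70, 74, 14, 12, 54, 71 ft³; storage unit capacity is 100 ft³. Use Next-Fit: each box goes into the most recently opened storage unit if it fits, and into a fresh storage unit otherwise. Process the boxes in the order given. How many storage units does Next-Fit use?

69 ft³ → storage unit 1 (remaining 31 ft³)
17 ft³ → storage unit 1 (remaining 14 ft³)
15 ft³ → storage unit 2 (remaining 85 ft³)
70 ft³ → storage unit 2 (remaining 15 ft³)
74 ft³ → storage unit 3 (remaining 26 ft³)
14 ft³ → storage unit 3 (remaining 12 ft³)
12 ft³ → storage unit 3 (remaining 0 ft³)
54 ft³ → storage unit 4 (remaining 46 ft³)
71 ft³ → storage unit 5 (remaining 29 ft³)

5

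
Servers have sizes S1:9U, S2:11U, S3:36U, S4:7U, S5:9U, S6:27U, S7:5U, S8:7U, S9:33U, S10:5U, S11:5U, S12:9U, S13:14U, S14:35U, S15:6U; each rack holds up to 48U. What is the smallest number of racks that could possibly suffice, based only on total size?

5

Total size = 9 + 11 + 36 + 7 + 9 + 27 + 5 + 7 + 33 + 5 + 5 + 9 + 14 + 35 + 6 = 218U.
⌈218 / 48⌉ = 5.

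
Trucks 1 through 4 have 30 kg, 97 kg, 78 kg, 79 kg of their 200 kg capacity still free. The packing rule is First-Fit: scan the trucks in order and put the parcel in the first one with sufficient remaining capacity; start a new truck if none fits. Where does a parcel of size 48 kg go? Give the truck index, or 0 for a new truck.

2

Trucks with room: truck 2 (97 kg), truck 3 (78 kg), truck 4 (79 kg).
The first with room is truck 2.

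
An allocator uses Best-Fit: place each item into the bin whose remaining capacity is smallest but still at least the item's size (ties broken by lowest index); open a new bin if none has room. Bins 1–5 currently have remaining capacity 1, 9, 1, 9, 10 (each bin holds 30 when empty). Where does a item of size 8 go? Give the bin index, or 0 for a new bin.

2

Bins with room: bin 2 (9), bin 4 (9), bin 5 (10).
Tightest fit is bin 2 with 9 free.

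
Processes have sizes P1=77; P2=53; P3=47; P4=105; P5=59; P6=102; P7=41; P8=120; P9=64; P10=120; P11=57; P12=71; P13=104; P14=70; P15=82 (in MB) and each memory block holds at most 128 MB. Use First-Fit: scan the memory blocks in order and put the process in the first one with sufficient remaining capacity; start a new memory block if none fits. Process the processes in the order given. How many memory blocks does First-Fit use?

11 memory blocks

Put P1 (77 MB) in memory block 1; 51 MB remain.
Put P2 (53 MB) in memory block 2; 75 MB remain.
Put P3 (47 MB) in memory block 1; 4 MB remain.
Put P4 (105 MB) in memory block 3; 23 MB remain.
Put P5 (59 MB) in memory block 2; 16 MB remain.
Put P6 (102 MB) in memory block 4; 26 MB remain.
Put P7 (41 MB) in memory block 5; 87 MB remain.
Put P8 (120 MB) in memory block 6; 8 MB remain.
Put P9 (64 MB) in memory block 5; 23 MB remain.
Put P10 (120 MB) in memory block 7; 8 MB remain.
Put P11 (57 MB) in memory block 8; 71 MB remain.
Put P12 (71 MB) in memory block 8; 0 MB remain.
Put P13 (104 MB) in memory block 9; 24 MB remain.
Put P14 (70 MB) in memory block 10; 58 MB remain.
Put P15 (82 MB) in memory block 11; 46 MB remain.
Final memory blocks: [77,47] [53,59] [105] [102] [41,64] [120] [120] [57,71] [104] [70] [82].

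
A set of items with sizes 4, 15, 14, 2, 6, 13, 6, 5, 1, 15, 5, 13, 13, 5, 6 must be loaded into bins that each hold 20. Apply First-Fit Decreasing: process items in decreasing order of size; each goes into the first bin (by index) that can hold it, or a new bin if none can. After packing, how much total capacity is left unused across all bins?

Sorted descending: 15, 15, 14, 13, 13, 13, 6, 6, 6, 5, 5, 5, 4, 2, 1.
15 → bin 1 (remaining 5)
15 → bin 2 (remaining 5)
14 → bin 3 (remaining 6)
13 → bin 4 (remaining 7)
13 → bin 5 (remaining 7)
13 → bin 6 (remaining 7)
6 → bin 3 (remaining 0)
6 → bin 4 (remaining 1)
6 → bin 5 (remaining 1)
5 → bin 1 (remaining 0)
5 → bin 2 (remaining 0)
5 → bin 6 (remaining 2)
4 → bin 7 (remaining 16)
2 → bin 6 (remaining 0)
1 → bin 4 (remaining 0)
7 bins × 20 = 140; used 123; unused 17.

17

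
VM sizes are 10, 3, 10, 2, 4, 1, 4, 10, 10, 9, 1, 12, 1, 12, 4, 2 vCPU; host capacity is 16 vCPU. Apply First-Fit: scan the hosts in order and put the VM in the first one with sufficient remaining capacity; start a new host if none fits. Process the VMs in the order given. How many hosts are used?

7

Put 10 vCPU in host 1; 6 vCPU remain.
Put 3 vCPU in host 1; 3 vCPU remain.
Put 10 vCPU in host 2; 6 vCPU remain.
Put 2 vCPU in host 1; 1 vCPU remain.
Put 4 vCPU in host 2; 2 vCPU remain.
Put 1 vCPU in host 1; 0 vCPU remain.
Put 4 vCPU in host 3; 12 vCPU remain.
Put 10 vCPU in host 3; 2 vCPU remain.
Put 10 vCPU in host 4; 6 vCPU remain.
Put 9 vCPU in host 5; 7 vCPU remain.
Put 1 vCPU in host 2; 1 vCPU remain.
Put 12 vCPU in host 6; 4 vCPU remain.
Put 1 vCPU in host 2; 0 vCPU remain.
Put 12 vCPU in host 7; 4 vCPU remain.
Put 4 vCPU in host 4; 2 vCPU remain.
Put 2 vCPU in host 3; 0 vCPU remain.
Final hosts: [10,3,2,1] [10,4,1,1] [4,10,2] [10,4] [9] [12] [12].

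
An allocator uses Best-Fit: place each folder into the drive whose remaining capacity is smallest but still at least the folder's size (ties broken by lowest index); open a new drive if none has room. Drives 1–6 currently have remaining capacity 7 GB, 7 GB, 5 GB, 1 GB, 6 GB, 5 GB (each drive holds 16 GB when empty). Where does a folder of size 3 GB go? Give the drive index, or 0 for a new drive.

Drives with room: drive 1 (7 GB), drive 2 (7 GB), drive 3 (5 GB), drive 5 (6 GB), drive 6 (5 GB).
Tightest fit is drive 3 with 5 GB free.

3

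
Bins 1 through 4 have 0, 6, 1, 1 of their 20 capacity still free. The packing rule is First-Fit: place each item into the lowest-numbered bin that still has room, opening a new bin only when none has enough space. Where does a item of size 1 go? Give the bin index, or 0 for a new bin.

Bins with room: bin 2 (6), bin 3 (1), bin 4 (1).
The first with room is bin 2.

2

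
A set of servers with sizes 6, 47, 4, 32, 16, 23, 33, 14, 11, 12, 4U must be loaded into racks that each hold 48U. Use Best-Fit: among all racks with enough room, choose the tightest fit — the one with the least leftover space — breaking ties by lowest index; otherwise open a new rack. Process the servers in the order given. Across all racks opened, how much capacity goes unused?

6U → rack 1 (remaining 42U)
47U → rack 2 (remaining 1U)
4U → rack 1 (remaining 38U)
32U → rack 1 (remaining 6U)
16U → rack 3 (remaining 32U)
23U → rack 3 (remaining 9U)
33U → rack 4 (remaining 15U)
14U → rack 4 (remaining 1U)
11U → rack 5 (remaining 37U)
12U → rack 5 (remaining 25U)
4U → rack 1 (remaining 2U)
5 racks × 48U = 240U; used 202U; unused 38U.

38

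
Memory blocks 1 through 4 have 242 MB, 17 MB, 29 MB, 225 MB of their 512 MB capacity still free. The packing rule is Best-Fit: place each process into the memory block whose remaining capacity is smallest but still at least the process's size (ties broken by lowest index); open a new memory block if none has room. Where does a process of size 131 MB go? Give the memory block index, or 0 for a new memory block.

Memory blocks with room: memory block 1 (242 MB), memory block 4 (225 MB).
Tightest fit is memory block 4 with 225 MB free.

4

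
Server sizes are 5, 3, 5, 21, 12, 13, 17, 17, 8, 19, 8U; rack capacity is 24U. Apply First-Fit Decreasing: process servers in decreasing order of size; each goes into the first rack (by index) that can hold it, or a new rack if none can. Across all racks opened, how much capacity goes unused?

16

Sorted descending: 21, 19, 17, 17, 13, 12, 8, 8, 5, 5, 3.
Put 21U in rack 1; 3U remain.
Put 19U in rack 2; 5U remain.
Put 17U in rack 3; 7U remain.
Put 17U in rack 4; 7U remain.
Put 13U in rack 5; 11U remain.
Put 12U in rack 6; 12U remain.
Put 8U in rack 5; 3U remain.
Put 8U in rack 6; 4U remain.
Put 5U in rack 2; 0U remain.
Put 5U in rack 3; 2U remain.
Put 3U in rack 1; 0U remain.
6 racks × 24U = 144U; used 128U; unused 16U.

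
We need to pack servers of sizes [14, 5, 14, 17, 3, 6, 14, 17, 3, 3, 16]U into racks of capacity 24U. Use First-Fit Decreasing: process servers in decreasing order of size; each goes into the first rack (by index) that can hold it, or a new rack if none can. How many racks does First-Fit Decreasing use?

6

Sorted descending: 17, 17, 16, 14, 14, 14, 6, 5, 3, 3, 3.
Put 17U in rack 1; 7U remain.
Put 17U in rack 2; 7U remain.
Put 16U in rack 3; 8U remain.
Put 14U in rack 4; 10U remain.
Put 14U in rack 5; 10U remain.
Put 14U in rack 6; 10U remain.
Put 6U in rack 1; 1U remain.
Put 5U in rack 2; 2U remain.
Put 3U in rack 3; 5U remain.
Put 3U in rack 3; 2U remain.
Put 3U in rack 4; 7U remain.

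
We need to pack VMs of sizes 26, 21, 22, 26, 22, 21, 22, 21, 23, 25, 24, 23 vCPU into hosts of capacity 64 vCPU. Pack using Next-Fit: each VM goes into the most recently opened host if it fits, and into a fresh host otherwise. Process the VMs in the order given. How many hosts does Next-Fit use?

26 vCPU → host 1 (remaining 38 vCPU)
21 vCPU → host 1 (remaining 17 vCPU)
22 vCPU → host 2 (remaining 42 vCPU)
26 vCPU → host 2 (remaining 16 vCPU)
22 vCPU → host 3 (remaining 42 vCPU)
21 vCPU → host 3 (remaining 21 vCPU)
22 vCPU → host 4 (remaining 42 vCPU)
21 vCPU → host 4 (remaining 21 vCPU)
23 vCPU → host 5 (remaining 41 vCPU)
25 vCPU → host 5 (remaining 16 vCPU)
24 vCPU → host 6 (remaining 40 vCPU)
23 vCPU → host 6 (remaining 17 vCPU)
Final hosts: [26,21] [22,26] [22,21] [22,21] [23,25] [24,23].

6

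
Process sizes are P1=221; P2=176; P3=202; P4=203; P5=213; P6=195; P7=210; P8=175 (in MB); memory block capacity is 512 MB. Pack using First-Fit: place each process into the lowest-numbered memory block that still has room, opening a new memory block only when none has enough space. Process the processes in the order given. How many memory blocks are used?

4 memory blocks

Put P1 (221 MB) in memory block 1; 291 MB remain.
Put P2 (176 MB) in memory block 1; 115 MB remain.
Put P3 (202 MB) in memory block 2; 310 MB remain.
Put P4 (203 MB) in memory block 2; 107 MB remain.
Put P5 (213 MB) in memory block 3; 299 MB remain.
Put P6 (195 MB) in memory block 3; 104 MB remain.
Put P7 (210 MB) in memory block 4; 302 MB remain.
Put P8 (175 MB) in memory block 4; 127 MB remain.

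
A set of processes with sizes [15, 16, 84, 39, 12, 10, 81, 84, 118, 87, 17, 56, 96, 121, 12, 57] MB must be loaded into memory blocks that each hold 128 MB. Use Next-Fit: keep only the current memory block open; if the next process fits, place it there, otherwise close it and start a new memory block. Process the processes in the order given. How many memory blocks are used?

10 memory blocks

memory block 1: place 15 MB, 113 MB left
memory block 1: place 16 MB, 97 MB left
memory block 1: place 84 MB, 13 MB left
memory block 2: place 39 MB, 89 MB left
memory block 2: place 12 MB, 77 MB left
memory block 2: place 10 MB, 67 MB left
memory block 3: place 81 MB, 47 MB left
memory block 4: place 84 MB, 44 MB left
memory block 5: place 118 MB, 10 MB left
memory block 6: place 87 MB, 41 MB left
memory block 6: place 17 MB, 24 MB left
memory block 7: place 56 MB, 72 MB left
memory block 8: place 96 MB, 32 MB left
memory block 9: place 121 MB, 7 MB left
memory block 10: place 12 MB, 116 MB left
memory block 10: place 57 MB, 59 MB left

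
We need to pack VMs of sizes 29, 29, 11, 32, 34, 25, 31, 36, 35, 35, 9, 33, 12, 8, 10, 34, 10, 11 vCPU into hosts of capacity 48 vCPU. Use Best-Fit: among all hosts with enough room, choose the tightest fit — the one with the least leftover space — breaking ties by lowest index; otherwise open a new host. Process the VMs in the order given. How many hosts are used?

host 1: place 29 vCPU, 19 vCPU left
host 2: place 29 vCPU, 19 vCPU left
host 1: place 11 vCPU, 8 vCPU left
host 3: place 32 vCPU, 16 vCPU left
host 4: place 34 vCPU, 14 vCPU left
host 5: place 25 vCPU, 23 vCPU left
host 6: place 31 vCPU, 17 vCPU left
host 7: place 36 vCPU, 12 vCPU left
host 8: place 35 vCPU, 13 vCPU left
host 9: place 35 vCPU, 13 vCPU left
host 7: place 9 vCPU, 3 vCPU left
host 10: place 33 vCPU, 15 vCPU left
host 8: place 12 vCPU, 1 vCPU left
host 1: place 8 vCPU, 0 vCPU left
host 9: place 10 vCPU, 3 vCPU left
host 11: place 34 vCPU, 14 vCPU left
host 4: place 10 vCPU, 4 vCPU left
host 11: place 11 vCPU, 3 vCPU left

11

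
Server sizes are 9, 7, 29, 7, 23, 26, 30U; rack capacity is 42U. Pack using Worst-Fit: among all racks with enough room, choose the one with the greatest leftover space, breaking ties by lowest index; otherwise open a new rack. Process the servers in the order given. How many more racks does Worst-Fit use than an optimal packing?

Worst-Fit: [9,7,7] [29] [23] [26] [30] → 5 racks.
Total size 131U; any packing needs at least ⌈131/42⌉ = 4 racks.
An optimal packing achieves that bound: [30,9] [29,7] [26,7] [23] → 4 racks.
Excess: 5 − 4 = 1.

1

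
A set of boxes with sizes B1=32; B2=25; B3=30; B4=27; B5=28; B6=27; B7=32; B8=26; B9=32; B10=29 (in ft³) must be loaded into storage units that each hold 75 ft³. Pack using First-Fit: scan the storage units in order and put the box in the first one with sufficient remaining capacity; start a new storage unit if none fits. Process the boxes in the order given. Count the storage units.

5 storage units

storage unit 1: place B1 (32 ft³), 43 ft³ left
storage unit 1: place B2 (25 ft³), 18 ft³ left
storage unit 2: place B3 (30 ft³), 45 ft³ left
storage unit 2: place B4 (27 ft³), 18 ft³ left
storage unit 3: place B5 (28 ft³), 47 ft³ left
storage unit 3: place B6 (27 ft³), 20 ft³ left
storage unit 4: place B7 (32 ft³), 43 ft³ left
storage unit 4: place B8 (26 ft³), 17 ft³ left
storage unit 5: place B9 (32 ft³), 43 ft³ left
storage unit 5: place B10 (29 ft³), 14 ft³ left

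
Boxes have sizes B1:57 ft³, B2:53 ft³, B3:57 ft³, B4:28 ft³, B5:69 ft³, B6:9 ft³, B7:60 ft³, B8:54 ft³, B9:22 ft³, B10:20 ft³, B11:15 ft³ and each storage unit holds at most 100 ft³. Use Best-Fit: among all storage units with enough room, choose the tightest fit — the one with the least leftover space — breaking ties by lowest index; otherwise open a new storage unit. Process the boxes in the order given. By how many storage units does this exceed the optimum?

Best-Fit: [57,28,9] [53] [57] [69,22] [60,20,15] [54] → 6 storage units.
6 boxes exceed 50 ft³ (half the capacity), and no two of those can share a storage unit, so at least 6 storage units are needed.
So 6 is already optimal.

0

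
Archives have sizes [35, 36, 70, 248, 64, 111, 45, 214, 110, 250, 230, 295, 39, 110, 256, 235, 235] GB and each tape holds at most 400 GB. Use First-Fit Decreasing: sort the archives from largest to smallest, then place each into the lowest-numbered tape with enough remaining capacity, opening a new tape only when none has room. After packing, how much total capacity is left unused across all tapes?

Sorted descending: 295, 256, 250, 248, 235, 235, 230, 214, 111, 110, 110, 70, 64, 45, 39, 36, 35.
tape 1: place 295 GB, 105 GB left
tape 2: place 256 GB, 144 GB left
tape 3: place 250 GB, 150 GB left
tape 4: place 248 GB, 152 GB left
tape 5: place 235 GB, 165 GB left
tape 6: place 235 GB, 165 GB left
tape 7: place 230 GB, 170 GB left
tape 8: place 214 GB, 186 GB left
tape 2: place 111 GB, 33 GB left
tape 3: place 110 GB, 40 GB left
tape 4: place 110 GB, 42 GB left
tape 1: place 70 GB, 35 GB left
tape 5: place 64 GB, 101 GB left
tape 5: place 45 GB, 56 GB left
tape 3: place 39 GB, 1 GB left
tape 4: place 36 GB, 6 GB left
tape 1: place 35 GB, 0 GB left
8 tapes × 400 GB = 3200 GB; used 2583 GB; unused 617 GB.

617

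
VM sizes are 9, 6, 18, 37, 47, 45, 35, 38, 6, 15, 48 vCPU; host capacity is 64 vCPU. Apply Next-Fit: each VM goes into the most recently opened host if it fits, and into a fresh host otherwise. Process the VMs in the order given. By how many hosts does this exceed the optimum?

1

Next-Fit: [9,6,18] [37] [47] [45] [35] [38,6,15] [48] → 7 hosts.
6 VMs exceed 32 vCPU (half the capacity), and no two of those can share a host, so at least 6 hosts are needed.
An optimal packing achieves that bound: [48,15] [47,9,6] [45,18] [38,6] [37] [35] → 6 hosts.
Excess: 7 − 6 = 1.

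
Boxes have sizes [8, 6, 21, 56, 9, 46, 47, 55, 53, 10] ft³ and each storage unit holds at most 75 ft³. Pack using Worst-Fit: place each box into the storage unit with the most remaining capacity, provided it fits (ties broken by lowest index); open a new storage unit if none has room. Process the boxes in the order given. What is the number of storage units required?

storage unit 1: place 8 ft³, 67 ft³ left
storage unit 1: place 6 ft³, 61 ft³ left
storage unit 1: place 21 ft³, 40 ft³ left
storage unit 2: place 56 ft³, 19 ft³ left
storage unit 1: place 9 ft³, 31 ft³ left
storage unit 3: place 46 ft³, 29 ft³ left
storage unit 4: place 47 ft³, 28 ft³ left
storage unit 5: place 55 ft³, 20 ft³ left
storage unit 6: place 53 ft³, 22 ft³ left
storage unit 1: place 10 ft³, 21 ft³ left
Final storage units: [8,6,21,9,10] [56] [46] [47] [55] [53].

6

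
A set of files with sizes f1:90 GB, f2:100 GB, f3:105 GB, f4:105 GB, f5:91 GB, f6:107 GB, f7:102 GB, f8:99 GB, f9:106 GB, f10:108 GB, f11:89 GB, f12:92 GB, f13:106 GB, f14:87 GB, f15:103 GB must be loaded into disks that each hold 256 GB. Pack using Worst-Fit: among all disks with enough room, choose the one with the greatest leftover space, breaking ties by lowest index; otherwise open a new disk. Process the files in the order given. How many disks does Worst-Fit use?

disk 1: place f1 (90 GB), 166 GB left
disk 1: place f2 (100 GB), 66 GB left
disk 2: place f3 (105 GB), 151 GB left
disk 2: place f4 (105 GB), 46 GB left
disk 3: place f5 (91 GB), 165 GB left
disk 3: place f6 (107 GB), 58 GB left
disk 4: place f7 (102 GB), 154 GB left
disk 4: place f8 (99 GB), 55 GB left
disk 5: place f9 (106 GB), 150 GB left
disk 5: place f10 (108 GB), 42 GB left
disk 6: place f11 (89 GB), 167 GB left
disk 6: place f12 (92 GB), 75 GB left
disk 7: place f13 (106 GB), 150 GB left
disk 7: place f14 (87 GB), 63 GB left
disk 8: place f15 (103 GB), 153 GB left
Final disks: [90,100] [105,105] [91,107] [102,99] [106,108] [89,92] [106,87] [103].

8 disks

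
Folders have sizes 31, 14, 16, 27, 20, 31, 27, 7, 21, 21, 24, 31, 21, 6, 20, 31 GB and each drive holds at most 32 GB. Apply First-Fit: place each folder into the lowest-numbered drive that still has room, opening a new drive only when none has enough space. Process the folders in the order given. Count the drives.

31 GB → drive 1 (remaining 1 GB)
14 GB → drive 2 (remaining 18 GB)
16 GB → drive 2 (remaining 2 GB)
27 GB → drive 3 (remaining 5 GB)
20 GB → drive 4 (remaining 12 GB)
31 GB → drive 5 (remaining 1 GB)
27 GB → drive 6 (remaining 5 GB)
7 GB → drive 4 (remaining 5 GB)
21 GB → drive 7 (remaining 11 GB)
21 GB → drive 8 (remaining 11 GB)
24 GB → drive 9 (remaining 8 GB)
31 GB → drive 10 (remaining 1 GB)
21 GB → drive 11 (remaining 11 GB)
6 GB → drive 7 (remaining 5 GB)
20 GB → drive 12 (remaining 12 GB)
31 GB → drive 13 (remaining 1 GB)

13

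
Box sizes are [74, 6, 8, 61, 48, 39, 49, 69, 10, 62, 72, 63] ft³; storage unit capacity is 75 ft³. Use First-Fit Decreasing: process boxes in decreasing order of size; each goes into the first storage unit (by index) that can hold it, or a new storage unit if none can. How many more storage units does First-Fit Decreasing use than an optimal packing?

0

First-Fit Decreasing: [74] [72] [69,6] [63,10] [62,8] [61] [49] [48] [39] → 9 storage units.
9 boxes exceed 37.5 ft³ (half the capacity), and no two of those can share a storage unit, so at least 9 storage units are needed.
So 9 is already optimal.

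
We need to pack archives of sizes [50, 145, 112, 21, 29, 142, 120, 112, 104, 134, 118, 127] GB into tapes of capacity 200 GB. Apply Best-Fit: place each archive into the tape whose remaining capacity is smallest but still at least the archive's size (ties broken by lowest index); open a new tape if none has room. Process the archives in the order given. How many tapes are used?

9 tapes

50 GB → tape 1 (remaining 150 GB)
145 GB → tape 1 (remaining 5 GB)
112 GB → tape 2 (remaining 88 GB)
21 GB → tape 2 (remaining 67 GB)
29 GB → tape 2 (remaining 38 GB)
142 GB → tape 3 (remaining 58 GB)
120 GB → tape 4 (remaining 80 GB)
112 GB → tape 5 (remaining 88 GB)
104 GB → tape 6 (remaining 96 GB)
134 GB → tape 7 (remaining 66 GB)
118 GB → tape 8 (remaining 82 GB)
127 GB → tape 9 (remaining 73 GB)
Final tapes: [50,145] [112,21,29] [142] [120] [112] [104] [134] [118] [127].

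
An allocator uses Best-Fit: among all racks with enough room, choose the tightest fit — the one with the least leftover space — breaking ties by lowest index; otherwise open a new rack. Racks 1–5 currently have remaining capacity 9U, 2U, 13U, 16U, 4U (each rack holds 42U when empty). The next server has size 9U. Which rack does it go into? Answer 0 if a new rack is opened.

1

Racks with room: rack 1 (9U), rack 3 (13U), rack 4 (16U).
Tightest fit is rack 1 with 9U free.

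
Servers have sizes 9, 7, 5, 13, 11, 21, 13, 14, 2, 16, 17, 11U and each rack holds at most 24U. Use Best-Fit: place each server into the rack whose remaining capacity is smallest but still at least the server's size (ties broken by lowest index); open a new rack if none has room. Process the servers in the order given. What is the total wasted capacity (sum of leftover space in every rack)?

29

rack 1: place 9U, 15U left
rack 1: place 7U, 8U left
rack 1: place 5U, 3U left
rack 2: place 13U, 11U left
rack 2: place 11U, 0U left
rack 3: place 21U, 3U left
rack 4: place 13U, 11U left
rack 5: place 14U, 10U left
rack 1: place 2U, 1U left
rack 6: place 16U, 8U left
rack 7: place 17U, 7U left
rack 4: place 11U, 0U left
7 racks × 24U = 168U; used 139U; unused 29U.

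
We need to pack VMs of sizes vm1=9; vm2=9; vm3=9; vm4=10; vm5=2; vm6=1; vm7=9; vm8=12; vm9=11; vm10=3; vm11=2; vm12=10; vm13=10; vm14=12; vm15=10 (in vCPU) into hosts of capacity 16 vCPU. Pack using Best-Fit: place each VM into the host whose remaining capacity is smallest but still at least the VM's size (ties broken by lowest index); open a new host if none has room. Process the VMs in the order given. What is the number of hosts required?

11 hosts

vm1 (9 vCPU) → host 1 (remaining 7 vCPU)
vm2 (9 vCPU) → host 2 (remaining 7 vCPU)
vm3 (9 vCPU) → host 3 (remaining 7 vCPU)
vm4 (10 vCPU) → host 4 (remaining 6 vCPU)
vm5 (2 vCPU) → host 4 (remaining 4 vCPU)
vm6 (1 vCPU) → host 4 (remaining 3 vCPU)
vm7 (9 vCPU) → host 5 (remaining 7 vCPU)
vm8 (12 vCPU) → host 6 (remaining 4 vCPU)
vm9 (11 vCPU) → host 7 (remaining 5 vCPU)
vm10 (3 vCPU) → host 4 (remaining 0 vCPU)
vm11 (2 vCPU) → host 6 (remaining 2 vCPU)
vm12 (10 vCPU) → host 8 (remaining 6 vCPU)
vm13 (10 vCPU) → host 9 (remaining 6 vCPU)
vm14 (12 vCPU) → host 10 (remaining 4 vCPU)
vm15 (10 vCPU) → host 11 (remaining 6 vCPU)
Final hosts: [9] [9] [9] [10,2,1,3] [9] [12,2] [11] [10] [10] [12] [10].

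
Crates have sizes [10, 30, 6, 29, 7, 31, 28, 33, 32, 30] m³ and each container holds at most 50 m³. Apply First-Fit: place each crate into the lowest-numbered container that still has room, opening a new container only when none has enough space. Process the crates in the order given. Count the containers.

10 m³ → container 1 (remaining 40 m³)
30 m³ → container 1 (remaining 10 m³)
6 m³ → container 1 (remaining 4 m³)
29 m³ → container 2 (remaining 21 m³)
7 m³ → container 2 (remaining 14 m³)
31 m³ → container 3 (remaining 19 m³)
28 m³ → container 4 (remaining 22 m³)
33 m³ → container 5 (remaining 17 m³)
32 m³ → container 6 (remaining 18 m³)
30 m³ → container 7 (remaining 20 m³)

7 containers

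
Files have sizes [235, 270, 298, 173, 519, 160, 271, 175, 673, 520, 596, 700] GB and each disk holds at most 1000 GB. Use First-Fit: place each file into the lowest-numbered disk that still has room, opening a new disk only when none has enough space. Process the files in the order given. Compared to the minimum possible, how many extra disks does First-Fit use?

1

First-Fit: [235,270,298,173] [519,160,271] [175,673] [520] [596] [700] → 6 disks.
Total size 4590 GB; any packing needs at least ⌈4590/1000⌉ = 5 disks.
An optimal packing achieves that bound: [700,298] [673,271] [596,270] [520,235,175] [519,173,160] → 5 disks.
Excess: 6 − 5 = 1.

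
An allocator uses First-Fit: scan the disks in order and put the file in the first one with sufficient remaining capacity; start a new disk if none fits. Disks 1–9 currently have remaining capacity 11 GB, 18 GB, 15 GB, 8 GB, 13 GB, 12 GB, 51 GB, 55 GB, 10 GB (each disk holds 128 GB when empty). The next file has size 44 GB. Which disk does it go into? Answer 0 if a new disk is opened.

Disks with room: disk 7 (51 GB), disk 8 (55 GB).
The first with room is disk 7.

7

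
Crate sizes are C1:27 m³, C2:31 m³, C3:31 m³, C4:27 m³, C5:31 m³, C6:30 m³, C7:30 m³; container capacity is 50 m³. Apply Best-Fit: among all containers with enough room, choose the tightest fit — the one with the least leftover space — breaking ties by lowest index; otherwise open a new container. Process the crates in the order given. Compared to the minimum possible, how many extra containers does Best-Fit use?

0

Best-Fit: [27] [31] [31] [27] [31] [30] [30] → 7 containers.
7 crates exceed 25 m³ (half the capacity), and no two of those can share a container, so at least 7 containers are needed.
So 7 is already optimal.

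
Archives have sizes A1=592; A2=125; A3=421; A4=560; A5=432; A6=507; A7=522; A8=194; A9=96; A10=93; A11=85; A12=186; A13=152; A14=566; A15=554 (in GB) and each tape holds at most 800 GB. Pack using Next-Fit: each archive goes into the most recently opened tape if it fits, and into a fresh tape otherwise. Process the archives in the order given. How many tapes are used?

Put A1 (592 GB) in tape 1; 208 GB remain.
Put A2 (125 GB) in tape 1; 83 GB remain.
Put A3 (421 GB) in tape 2; 379 GB remain.
Put A4 (560 GB) in tape 3; 240 GB remain.
Put A5 (432 GB) in tape 4; 368 GB remain.
Put A6 (507 GB) in tape 5; 293 GB remain.
Put A7 (522 GB) in tape 6; 278 GB remain.
Put A8 (194 GB) in tape 6; 84 GB remain.
Put A9 (96 GB) in tape 7; 704 GB remain.
Put A10 (93 GB) in tape 7; 611 GB remain.
Put A11 (85 GB) in tape 7; 526 GB remain.
Put A12 (186 GB) in tape 7; 340 GB remain.
Put A13 (152 GB) in tape 7; 188 GB remain.
Put A14 (566 GB) in tape 8; 234 GB remain.
Put A15 (554 GB) in tape 9; 246 GB remain.

9 tapes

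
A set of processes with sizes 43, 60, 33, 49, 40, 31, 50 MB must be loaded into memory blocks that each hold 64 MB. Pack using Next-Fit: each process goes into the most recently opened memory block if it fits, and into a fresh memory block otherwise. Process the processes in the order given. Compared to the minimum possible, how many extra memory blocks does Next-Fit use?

1

Next-Fit: [43] [60] [33] [49] [40] [31] [50] → 7 memory blocks.
6 processes exceed 32 MB (half the capacity), and no two of those can share a memory block, so at least 6 memory blocks are needed.
An optimal packing achieves that bound: [60] [50] [49] [43] [40] [33,31] → 6 memory blocks.
Excess: 7 − 6 = 1.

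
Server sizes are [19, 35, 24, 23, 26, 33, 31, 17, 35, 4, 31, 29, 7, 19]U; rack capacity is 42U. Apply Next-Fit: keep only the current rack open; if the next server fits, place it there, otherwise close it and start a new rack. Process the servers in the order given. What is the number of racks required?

12

19U → rack 1 (remaining 23U)
35U → rack 2 (remaining 7U)
24U → rack 3 (remaining 18U)
23U → rack 4 (remaining 19U)
26U → rack 5 (remaining 16U)
33U → rack 6 (remaining 9U)
31U → rack 7 (remaining 11U)
17U → rack 8 (remaining 25U)
35U → rack 9 (remaining 7U)
4U → rack 9 (remaining 3U)
31U → rack 10 (remaining 11U)
29U → rack 11 (remaining 13U)
7U → rack 11 (remaining 6U)
19U → rack 12 (remaining 23U)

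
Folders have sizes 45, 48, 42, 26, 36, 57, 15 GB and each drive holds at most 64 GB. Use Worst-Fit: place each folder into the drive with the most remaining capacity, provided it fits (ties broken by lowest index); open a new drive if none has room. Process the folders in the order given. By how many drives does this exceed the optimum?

Worst-Fit: [45] [48] [42,15] [26,36] [57] → 5 drives.
Total size 269 GB; any packing needs at least ⌈269/64⌉ = 5 drives.
So 5 is already optimal.

0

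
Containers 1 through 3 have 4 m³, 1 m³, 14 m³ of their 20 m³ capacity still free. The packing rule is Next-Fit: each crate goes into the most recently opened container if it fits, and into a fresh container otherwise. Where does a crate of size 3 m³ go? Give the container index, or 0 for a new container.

Next-Fit only looks at container 3, which has 14 m³ free.
3 m³ fits there.

3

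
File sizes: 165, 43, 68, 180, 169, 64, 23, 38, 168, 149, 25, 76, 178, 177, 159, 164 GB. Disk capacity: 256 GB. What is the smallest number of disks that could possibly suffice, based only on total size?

Total size = 165 + 43 + 68 + 180 + 169 + 64 + 23 + 38 + 168 + 149 + 25 + 76 + 178 + 177 + 159 + 164 = 1846 GB.
⌈1846 / 256⌉ = 8.

8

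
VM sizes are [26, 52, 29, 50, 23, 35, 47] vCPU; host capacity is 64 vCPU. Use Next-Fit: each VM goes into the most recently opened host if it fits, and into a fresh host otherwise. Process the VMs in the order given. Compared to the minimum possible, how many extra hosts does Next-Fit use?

1

Next-Fit: [26] [52] [29] [50] [23,35] [47] → 6 hosts.
Total size 262 vCPU; any packing needs at least ⌈262/64⌉ = 5 hosts.
An optimal packing achieves that bound: [52] [50] [47] [35,29] [26,23] → 5 hosts.
Excess: 6 − 5 = 1.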